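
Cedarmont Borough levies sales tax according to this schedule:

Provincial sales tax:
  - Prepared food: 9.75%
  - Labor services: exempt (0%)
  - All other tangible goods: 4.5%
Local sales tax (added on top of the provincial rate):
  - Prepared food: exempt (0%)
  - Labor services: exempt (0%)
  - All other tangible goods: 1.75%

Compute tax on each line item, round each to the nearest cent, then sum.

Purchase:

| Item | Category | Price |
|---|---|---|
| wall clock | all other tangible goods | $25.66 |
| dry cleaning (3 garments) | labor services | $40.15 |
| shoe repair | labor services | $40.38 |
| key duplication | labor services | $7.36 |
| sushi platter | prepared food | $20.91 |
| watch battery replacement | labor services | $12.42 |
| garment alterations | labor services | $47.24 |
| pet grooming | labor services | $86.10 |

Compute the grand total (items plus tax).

$283.86

Wall clock $25.66: all other tangible goods → 4.5% + 1.75% local = 6.25% → $1.60
Dry cleaning (3 garments) $40.15: labor services → 0% + 0% local = 0% → $0.00
Shoe repair $40.38: labor services → 0% + 0% local = 0% → $0.00
Key duplication $7.36: labor services → 0% + 0% local = 0% → $0.00
Sushi platter $20.91: prepared food → 9.75% + 0% local = 9.75% → $2.04
Watch battery replacement $12.42: labor services → 0% + 0% local = 0% → $0.00
Garment alterations $47.24: labor services → 0% + 0% local = 0% → $0.00
Pet grooming $86.10: labor services → 0% + 0% local = 0% → $0.00
Subtotal = $280.22; tax = $3.64; total due = $283.86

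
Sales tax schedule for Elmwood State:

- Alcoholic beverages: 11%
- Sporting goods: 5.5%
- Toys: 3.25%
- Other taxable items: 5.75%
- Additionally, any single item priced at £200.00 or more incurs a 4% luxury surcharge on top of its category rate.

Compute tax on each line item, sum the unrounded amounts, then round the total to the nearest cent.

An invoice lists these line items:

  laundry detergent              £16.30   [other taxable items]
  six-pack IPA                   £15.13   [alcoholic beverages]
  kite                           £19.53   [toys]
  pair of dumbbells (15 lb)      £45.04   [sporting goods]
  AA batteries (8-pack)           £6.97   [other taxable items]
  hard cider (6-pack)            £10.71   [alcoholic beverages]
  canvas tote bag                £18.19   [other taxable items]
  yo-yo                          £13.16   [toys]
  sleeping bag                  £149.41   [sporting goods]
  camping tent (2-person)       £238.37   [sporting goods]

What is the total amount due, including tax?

£572.44

Laundry detergent £16.30: other taxable items → 5.75% → £0.93725
Six-pack IPA £15.13: alcoholic beverages → 11% → £1.6643
Kite £19.53: toys → 3.25% → £0.634725
Pair of dumbbells (15 lb) £45.04: sporting goods → 5.5% → £2.4772
AA batteries (8-pack) £6.97: other taxable items → 5.75% → £0.400775
Hard cider (6-pack) £10.71: alcoholic beverages → 11% → £1.1781
Canvas tote bag £18.19: other taxable items → 5.75% → £1.045925
Yo-yo £13.16: toys → 3.25% → £0.4277
Sleeping bag £149.41: sporting goods → 5.5% → £8.21755
Camping tent (2-person) £238.37: sporting goods → 5.5% + 4% surcharge = 9.5% → £22.64515
Subtotal = £532.81; unrounded tax = £39.628675 → £39.63; total due = £572.44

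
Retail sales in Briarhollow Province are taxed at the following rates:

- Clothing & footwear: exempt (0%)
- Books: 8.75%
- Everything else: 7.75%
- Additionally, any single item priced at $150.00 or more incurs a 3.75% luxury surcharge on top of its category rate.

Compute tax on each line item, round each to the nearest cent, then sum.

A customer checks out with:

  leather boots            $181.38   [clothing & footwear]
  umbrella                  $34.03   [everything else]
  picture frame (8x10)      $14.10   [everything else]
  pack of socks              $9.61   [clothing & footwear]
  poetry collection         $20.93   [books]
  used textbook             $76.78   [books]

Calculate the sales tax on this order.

Leather boots $181.38: clothing & footwear → 0% + 3.75% surcharge = 3.75% → $6.80
Umbrella $34.03: everything else → 7.75% → $2.64
Picture frame (8x10) $14.10: everything else → 7.75% → $1.09
Pack of socks $9.61: clothing & footwear → 0% → $0.00
Poetry collection $20.93: books → 8.75% → $1.83
Used textbook $76.78: books → 8.75% → $6.72
Total tax = $6.80 + $2.64 + $1.09 + $1.83 + $6.72 = $19.08

$19.08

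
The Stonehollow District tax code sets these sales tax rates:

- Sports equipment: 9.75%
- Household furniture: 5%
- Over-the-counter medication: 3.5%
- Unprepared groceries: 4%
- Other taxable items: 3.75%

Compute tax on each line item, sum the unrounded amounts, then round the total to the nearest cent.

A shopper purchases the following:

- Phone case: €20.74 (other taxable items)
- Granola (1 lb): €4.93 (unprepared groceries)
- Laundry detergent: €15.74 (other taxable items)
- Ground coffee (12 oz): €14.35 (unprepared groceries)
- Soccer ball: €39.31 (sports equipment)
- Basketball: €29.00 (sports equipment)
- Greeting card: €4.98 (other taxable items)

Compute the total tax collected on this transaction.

€8.99

Phone case €20.74: other taxable items → 3.75% → €0.77775
Granola (1 lb) €4.93: unprepared groceries → 4% → €0.1972
Laundry detergent €15.74: other taxable items → 3.75% → €0.59025
Ground coffee (12 oz) €14.35: unprepared groceries → 4% → €0.574
Soccer ball €39.31: sports equipment → 9.75% → €3.832725
Basketball €29.00: sports equipment → 9.75% → €2.8275
Greeting card €4.98: other taxable items → 3.75% → €0.18675
Unrounded tax sum = €8.986175 → €8.99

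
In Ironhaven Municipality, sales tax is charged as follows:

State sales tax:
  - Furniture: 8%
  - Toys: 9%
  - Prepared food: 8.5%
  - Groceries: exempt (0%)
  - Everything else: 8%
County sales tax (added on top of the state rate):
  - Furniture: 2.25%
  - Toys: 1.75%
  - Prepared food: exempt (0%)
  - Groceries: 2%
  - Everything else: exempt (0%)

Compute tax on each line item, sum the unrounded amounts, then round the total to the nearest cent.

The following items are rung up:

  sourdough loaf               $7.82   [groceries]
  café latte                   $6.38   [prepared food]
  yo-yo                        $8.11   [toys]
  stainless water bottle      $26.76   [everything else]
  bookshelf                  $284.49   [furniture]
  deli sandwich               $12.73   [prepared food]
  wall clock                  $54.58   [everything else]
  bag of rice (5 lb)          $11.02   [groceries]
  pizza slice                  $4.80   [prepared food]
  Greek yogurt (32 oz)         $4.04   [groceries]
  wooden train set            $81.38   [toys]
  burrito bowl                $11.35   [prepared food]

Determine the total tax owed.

Sourdough loaf $7.82: groceries → 0% + 2% county = 2% → $0.1564
Café latte $6.38: prepared food → 8.5% + 0% county = 8.5% → $0.5423
Yo-yo $8.11: toys → 9% + 1.75% county = 10.75% → $0.871825
Stainless water bottle $26.76: everything else → 8% + 0% county = 8% → $2.1408
Bookshelf $284.49: furniture → 8% + 2.25% county = 10.25% → $29.160225
Deli sandwich $12.73: prepared food → 8.5% + 0% county = 8.5% → $1.08205
Wall clock $54.58: everything else → 8% + 0% county = 8% → $4.3664
Bag of rice (5 lb) $11.02: groceries → 0% + 2% county = 2% → $0.2204
Pizza slice $4.80: prepared food → 8.5% + 0% county = 8.5% → $0.408
Greek yogurt (32 oz) $4.04: groceries → 0% + 2% county = 2% → $0.0808
Wooden train set $81.38: toys → 9% + 1.75% county = 10.75% → $8.74835
Burrito bowl $11.35: prepared food → 8.5% + 0% county = 8.5% → $0.96475
Unrounded tax sum = $48.7423 → $48.74

$48.74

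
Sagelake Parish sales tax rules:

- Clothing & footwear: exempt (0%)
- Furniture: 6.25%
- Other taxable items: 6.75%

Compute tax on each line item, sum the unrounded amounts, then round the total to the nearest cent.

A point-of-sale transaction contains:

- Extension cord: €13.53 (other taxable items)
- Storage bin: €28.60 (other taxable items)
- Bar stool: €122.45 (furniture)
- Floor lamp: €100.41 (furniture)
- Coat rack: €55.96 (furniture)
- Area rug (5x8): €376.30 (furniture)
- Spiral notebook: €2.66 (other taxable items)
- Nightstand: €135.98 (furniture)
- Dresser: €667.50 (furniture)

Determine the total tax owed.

€94.19

Extension cord €13.53: other taxable items → 6.75% → €0.913275
Storage bin €28.60: other taxable items → 6.75% → €1.9305
Bar stool €122.45: furniture → 6.25% → €7.653125
Floor lamp €100.41: furniture → 6.25% → €6.275625
Coat rack €55.96: furniture → 6.25% → €3.4975
Area rug (5x8) €376.30: furniture → 6.25% → €23.51875
Spiral notebook €2.66: other taxable items → 6.75% → €0.17955
Nightstand €135.98: furniture → 6.25% → €8.49875
Dresser €667.50: furniture → 6.25% → €41.71875
Unrounded tax sum = €94.185825 → €94.19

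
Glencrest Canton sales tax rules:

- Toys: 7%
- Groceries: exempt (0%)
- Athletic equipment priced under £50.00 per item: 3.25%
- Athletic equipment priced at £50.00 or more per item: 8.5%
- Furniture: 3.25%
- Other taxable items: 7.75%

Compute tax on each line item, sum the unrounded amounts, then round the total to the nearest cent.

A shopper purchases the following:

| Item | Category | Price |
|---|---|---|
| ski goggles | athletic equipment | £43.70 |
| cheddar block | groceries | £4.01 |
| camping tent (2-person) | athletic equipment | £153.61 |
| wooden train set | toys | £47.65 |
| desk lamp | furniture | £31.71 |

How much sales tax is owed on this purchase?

Ski goggles £43.70: athletic equipment, under £50.00 → 3.25% → £1.42025
Cheddar block £4.01: groceries → 0% → £0.00
Camping tent (2-person) £153.61: athletic equipment, £50.00 or more → 8.5% → £13.05685
Wooden train set £47.65: toys → 7% → £3.3355
Desk lamp £31.71: furniture → 3.25% → £1.030575
Unrounded tax sum = £18.843175 → £18.84

£18.84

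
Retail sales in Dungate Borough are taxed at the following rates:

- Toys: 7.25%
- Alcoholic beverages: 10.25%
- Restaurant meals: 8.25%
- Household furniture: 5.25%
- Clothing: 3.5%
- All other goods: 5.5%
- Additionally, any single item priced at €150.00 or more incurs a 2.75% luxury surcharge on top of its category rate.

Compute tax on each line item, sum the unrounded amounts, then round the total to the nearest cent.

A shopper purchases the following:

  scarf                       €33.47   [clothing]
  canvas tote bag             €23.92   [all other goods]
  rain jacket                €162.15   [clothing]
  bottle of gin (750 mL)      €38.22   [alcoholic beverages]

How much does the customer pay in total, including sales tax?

€274.30

Scarf €33.47: clothing → 3.5% → €1.17145
Canvas tote bag €23.92: all other goods → 5.5% → €1.3156
Rain jacket €162.15: clothing → 3.5% + 2.75% surcharge = 6.25% → €10.134375
Bottle of gin (750 mL) €38.22: alcoholic beverages → 10.25% → €3.91755
Subtotal = €257.76; unrounded tax = €16.538975 → €16.54; total due = €274.30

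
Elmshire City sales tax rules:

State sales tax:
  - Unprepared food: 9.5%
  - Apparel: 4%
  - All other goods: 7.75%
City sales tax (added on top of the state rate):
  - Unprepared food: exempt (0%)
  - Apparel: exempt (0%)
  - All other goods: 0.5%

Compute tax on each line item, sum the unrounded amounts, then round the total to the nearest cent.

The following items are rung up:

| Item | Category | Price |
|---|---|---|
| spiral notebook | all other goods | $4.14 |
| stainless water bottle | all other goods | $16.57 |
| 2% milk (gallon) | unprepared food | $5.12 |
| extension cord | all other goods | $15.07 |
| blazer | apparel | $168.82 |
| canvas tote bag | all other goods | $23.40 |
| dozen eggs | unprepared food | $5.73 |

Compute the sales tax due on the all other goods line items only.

Spiral notebook $4.14: all other goods → 7.75% + 0.5% city = 8.25% → $0.34155
Stainless water bottle $16.57: all other goods → 7.75% + 0.5% city = 8.25% → $1.367025
Extension cord $15.07: all other goods → 7.75% + 0.5% city = 8.25% → $1.243275
Canvas tote bag $23.40: all other goods → 7.75% + 0.5% city = 8.25% → $1.9305
Tax on all other goods: unrounded sum = $4.88235 → $4.88

$4.88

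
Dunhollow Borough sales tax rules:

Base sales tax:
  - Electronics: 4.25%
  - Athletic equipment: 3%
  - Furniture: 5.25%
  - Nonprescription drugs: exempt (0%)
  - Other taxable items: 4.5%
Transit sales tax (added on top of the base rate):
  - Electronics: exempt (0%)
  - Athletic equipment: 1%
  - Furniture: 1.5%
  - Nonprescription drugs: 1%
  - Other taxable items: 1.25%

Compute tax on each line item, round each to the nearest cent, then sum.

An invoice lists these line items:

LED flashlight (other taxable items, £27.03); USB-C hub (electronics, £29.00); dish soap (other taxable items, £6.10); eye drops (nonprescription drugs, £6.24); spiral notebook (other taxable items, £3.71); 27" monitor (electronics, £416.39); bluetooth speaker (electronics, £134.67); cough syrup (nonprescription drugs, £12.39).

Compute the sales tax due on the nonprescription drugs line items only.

£0.18

Eye drops £6.24: nonprescription drugs → 0% + 1% transit = 1% → £0.06
Cough syrup £12.39: nonprescription drugs → 0% + 1% transit = 1% → £0.12
Tax on nonprescription drugs = £0.06 + £0.12 = £0.18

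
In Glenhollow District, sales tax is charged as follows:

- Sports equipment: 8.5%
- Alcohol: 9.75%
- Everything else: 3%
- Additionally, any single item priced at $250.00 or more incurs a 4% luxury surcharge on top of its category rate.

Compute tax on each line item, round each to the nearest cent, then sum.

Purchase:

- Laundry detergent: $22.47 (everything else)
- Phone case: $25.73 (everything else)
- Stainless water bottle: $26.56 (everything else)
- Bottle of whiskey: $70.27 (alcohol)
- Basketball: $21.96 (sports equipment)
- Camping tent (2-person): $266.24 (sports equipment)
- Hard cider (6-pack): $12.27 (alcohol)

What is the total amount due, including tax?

$490.94

Laundry detergent $22.47: everything else → 3% → $0.67
Phone case $25.73: everything else → 3% → $0.77
Stainless water bottle $26.56: everything else → 3% → $0.80
Bottle of whiskey $70.27: alcohol → 9.75% → $6.85
Basketball $21.96: sports equipment → 8.5% → $1.87
Camping tent (2-person) $266.24: sports equipment → 8.5% + 4% surcharge = 12.5% → $33.28
Hard cider (6-pack) $12.27: alcohol → 9.75% → $1.20
Subtotal = $445.50; tax = $45.44; total due = $490.94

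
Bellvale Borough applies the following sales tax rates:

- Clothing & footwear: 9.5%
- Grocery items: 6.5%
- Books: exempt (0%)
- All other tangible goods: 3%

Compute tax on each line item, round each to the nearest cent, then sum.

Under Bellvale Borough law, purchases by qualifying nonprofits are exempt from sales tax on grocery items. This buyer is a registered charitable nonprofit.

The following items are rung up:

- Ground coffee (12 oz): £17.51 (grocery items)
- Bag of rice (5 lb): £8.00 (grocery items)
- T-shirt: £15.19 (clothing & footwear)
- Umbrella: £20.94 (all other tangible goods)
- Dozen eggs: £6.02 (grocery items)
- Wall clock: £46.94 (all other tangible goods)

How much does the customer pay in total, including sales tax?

£118.08

Ground coffee (12 oz) £17.51: grocery items, buyer-exempt → 0% → £0.00
Bag of rice (5 lb) £8.00: grocery items, buyer-exempt → 0% → £0.00
T-shirt £15.19: clothing & footwear → 9.5% → £1.44
Umbrella £20.94: all other tangible goods → 3% → £0.63
Dozen eggs £6.02: grocery items, buyer-exempt → 0% → £0.00
Wall clock £46.94: all other tangible goods → 3% → £1.41
Subtotal = £114.60; tax = £3.48; total due = £118.08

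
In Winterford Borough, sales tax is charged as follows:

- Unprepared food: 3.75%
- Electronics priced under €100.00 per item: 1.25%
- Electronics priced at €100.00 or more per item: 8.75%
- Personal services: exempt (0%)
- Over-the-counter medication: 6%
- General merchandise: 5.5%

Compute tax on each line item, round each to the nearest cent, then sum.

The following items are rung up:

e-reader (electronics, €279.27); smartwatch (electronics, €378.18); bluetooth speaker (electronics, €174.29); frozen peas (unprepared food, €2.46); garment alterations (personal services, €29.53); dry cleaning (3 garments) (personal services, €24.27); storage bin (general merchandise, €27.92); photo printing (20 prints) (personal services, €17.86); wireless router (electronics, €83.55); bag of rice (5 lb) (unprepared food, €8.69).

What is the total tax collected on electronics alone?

E-reader €279.27: electronics, €100.00 or more → 8.75% → €24.44
Smartwatch €378.18: electronics, €100.00 or more → 8.75% → €33.09
Bluetooth speaker €174.29: electronics, €100.00 or more → 8.75% → €15.25
Wireless router €83.55: electronics, under €100.00 → 1.25% → €1.04
Tax on electronics = €24.44 + €33.09 + €15.25 + €1.04 = €73.82

€73.82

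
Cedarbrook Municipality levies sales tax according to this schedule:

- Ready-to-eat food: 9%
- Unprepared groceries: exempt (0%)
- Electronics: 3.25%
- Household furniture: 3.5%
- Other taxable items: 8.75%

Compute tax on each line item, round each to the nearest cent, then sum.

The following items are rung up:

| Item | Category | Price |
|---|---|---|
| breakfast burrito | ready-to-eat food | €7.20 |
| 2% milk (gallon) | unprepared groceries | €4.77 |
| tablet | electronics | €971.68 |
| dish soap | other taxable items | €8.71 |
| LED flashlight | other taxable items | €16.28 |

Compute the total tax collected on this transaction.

€34.41

Breakfast burrito €7.20: ready-to-eat food → 9% → €0.65
2% milk (gallon) €4.77: unprepared groceries → 0% → €0.00
Tablet €971.68: electronics → 3.25% → €31.58
Dish soap €8.71: other taxable items → 8.75% → €0.76
LED flashlight €16.28: other taxable items → 8.75% → €1.42
Total tax = €0.65 + €31.58 + €0.76 + €1.42 = €34.41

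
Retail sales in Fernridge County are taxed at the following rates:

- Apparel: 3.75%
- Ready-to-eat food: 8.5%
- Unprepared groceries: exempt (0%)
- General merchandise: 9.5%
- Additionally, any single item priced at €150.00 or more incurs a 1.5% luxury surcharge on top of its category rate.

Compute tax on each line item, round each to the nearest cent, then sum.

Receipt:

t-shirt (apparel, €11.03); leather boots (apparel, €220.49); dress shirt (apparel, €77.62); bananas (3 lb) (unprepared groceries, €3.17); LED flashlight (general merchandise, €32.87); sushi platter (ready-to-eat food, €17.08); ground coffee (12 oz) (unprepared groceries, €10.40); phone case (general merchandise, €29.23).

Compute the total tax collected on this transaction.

€22.25

T-shirt €11.03: apparel → 3.75% → €0.41
Leather boots €220.49: apparel → 3.75% + 1.5% surcharge = 5.25% → €11.58
Dress shirt €77.62: apparel → 3.75% → €2.91
Bananas (3 lb) €3.17: unprepared groceries → 0% → €0.00
LED flashlight €32.87: general merchandise → 9.5% → €3.12
Sushi platter €17.08: ready-to-eat food → 8.5% → €1.45
Ground coffee (12 oz) €10.40: unprepared groceries → 0% → €0.00
Phone case €29.23: general merchandise → 9.5% → €2.78
Total tax = €0.41 + €11.58 + €2.91 + €3.12 + €1.45 + €2.78 = €22.25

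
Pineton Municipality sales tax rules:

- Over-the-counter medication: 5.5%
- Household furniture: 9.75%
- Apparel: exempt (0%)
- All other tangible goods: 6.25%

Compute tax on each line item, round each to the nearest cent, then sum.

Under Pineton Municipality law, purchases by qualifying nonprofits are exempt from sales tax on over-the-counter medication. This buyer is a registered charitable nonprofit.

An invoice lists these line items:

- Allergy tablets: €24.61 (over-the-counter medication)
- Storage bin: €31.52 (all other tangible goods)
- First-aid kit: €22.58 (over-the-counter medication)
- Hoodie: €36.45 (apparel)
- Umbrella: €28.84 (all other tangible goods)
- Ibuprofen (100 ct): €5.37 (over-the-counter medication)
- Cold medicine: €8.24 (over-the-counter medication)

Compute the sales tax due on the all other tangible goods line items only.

Storage bin €31.52: all other tangible goods → 6.25% → €1.97
Umbrella €28.84: all other tangible goods → 6.25% → €1.80
Tax on all other tangible goods = €1.97 + €1.80 = €3.77

€3.77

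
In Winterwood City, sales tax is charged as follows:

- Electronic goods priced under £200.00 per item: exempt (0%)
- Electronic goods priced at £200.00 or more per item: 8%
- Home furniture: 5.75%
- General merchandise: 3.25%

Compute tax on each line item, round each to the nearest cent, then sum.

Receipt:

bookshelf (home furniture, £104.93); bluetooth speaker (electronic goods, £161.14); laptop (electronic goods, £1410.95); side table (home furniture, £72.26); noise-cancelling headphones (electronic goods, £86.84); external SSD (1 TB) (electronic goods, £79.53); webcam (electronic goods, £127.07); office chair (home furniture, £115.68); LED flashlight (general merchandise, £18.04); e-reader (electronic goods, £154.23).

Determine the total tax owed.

Bookshelf £104.93: home furniture → 5.75% → £6.03
Bluetooth speaker £161.14: electronic goods, under £200.00 → 0% → £0.00
Laptop £1410.95: electronic goods, £200.00 or more → 8% → £112.88
Side table £72.26: home furniture → 5.75% → £4.15
Noise-cancelling headphones £86.84: electronic goods, under £200.00 → 0% → £0.00
External SSD (1 TB) £79.53: electronic goods, under £200.00 → 0% → £0.00
Webcam £127.07: electronic goods, under £200.00 → 0% → £0.00
Office chair £115.68: home furniture → 5.75% → £6.65
LED flashlight £18.04: general merchandise → 3.25% → £0.59
E-reader £154.23: electronic goods, under £200.00 → 0% → £0.00
Total tax = £6.03 + £112.88 + £4.15 + £6.65 + £0.59 = £130.30

£130.30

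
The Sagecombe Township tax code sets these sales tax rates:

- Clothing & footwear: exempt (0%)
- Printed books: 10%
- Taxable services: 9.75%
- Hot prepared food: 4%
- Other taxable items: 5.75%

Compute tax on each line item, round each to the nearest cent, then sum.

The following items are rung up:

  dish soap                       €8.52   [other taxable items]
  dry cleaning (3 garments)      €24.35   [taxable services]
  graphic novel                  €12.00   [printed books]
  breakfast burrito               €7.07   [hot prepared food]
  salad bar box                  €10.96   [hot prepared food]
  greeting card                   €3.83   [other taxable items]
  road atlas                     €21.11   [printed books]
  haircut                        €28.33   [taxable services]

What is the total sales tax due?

€9.87

Dish soap €8.52: other taxable items → 5.75% → €0.49
Dry cleaning (3 garments) €24.35: taxable services → 9.75% → €2.37
Graphic novel €12.00: printed books → 10% → €1.20
Breakfast burrito €7.07: hot prepared food → 4% → €0.28
Salad bar box €10.96: hot prepared food → 4% → €0.44
Greeting card €3.83: other taxable items → 5.75% → €0.22
Road atlas €21.11: printed books → 10% → €2.11
Haircut €28.33: taxable services → 9.75% → €2.76
Total tax = €0.49 + €2.37 + €1.20 + €0.28 + €0.44 + €0.22 + €2.11 + €2.76 = €9.87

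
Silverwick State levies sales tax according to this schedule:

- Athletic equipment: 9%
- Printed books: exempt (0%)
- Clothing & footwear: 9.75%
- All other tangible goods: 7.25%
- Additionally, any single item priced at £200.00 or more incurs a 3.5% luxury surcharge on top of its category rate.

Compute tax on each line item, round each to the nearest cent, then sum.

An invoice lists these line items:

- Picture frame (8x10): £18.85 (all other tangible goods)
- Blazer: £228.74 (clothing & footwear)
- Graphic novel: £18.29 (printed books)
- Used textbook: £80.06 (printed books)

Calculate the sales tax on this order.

Picture frame (8x10) £18.85: all other tangible goods → 7.25% → £1.37
Blazer £228.74: clothing & footwear → 9.75% + 3.5% surcharge = 13.25% → £30.31
Graphic novel £18.29: printed books → 0% → £0.00
Used textbook £80.06: printed books → 0% → £0.00
Total tax = £1.37 + £30.31 = £31.68

£31.68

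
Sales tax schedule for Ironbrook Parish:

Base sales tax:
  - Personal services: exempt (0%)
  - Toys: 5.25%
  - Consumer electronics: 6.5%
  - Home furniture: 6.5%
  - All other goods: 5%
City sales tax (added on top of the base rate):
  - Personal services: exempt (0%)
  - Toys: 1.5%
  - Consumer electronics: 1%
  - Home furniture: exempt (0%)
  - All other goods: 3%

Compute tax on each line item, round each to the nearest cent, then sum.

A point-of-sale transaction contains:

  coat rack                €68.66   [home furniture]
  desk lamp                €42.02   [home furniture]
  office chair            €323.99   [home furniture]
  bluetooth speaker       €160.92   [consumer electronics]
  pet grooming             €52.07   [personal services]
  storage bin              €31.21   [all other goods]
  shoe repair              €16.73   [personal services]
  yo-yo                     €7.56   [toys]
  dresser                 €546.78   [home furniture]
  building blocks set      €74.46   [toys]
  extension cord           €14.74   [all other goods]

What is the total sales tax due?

Coat rack €68.66: home furniture → 6.5% + 0% city = 6.5% → €4.46
Desk lamp €42.02: home furniture → 6.5% + 0% city = 6.5% → €2.73
Office chair €323.99: home furniture → 6.5% + 0% city = 6.5% → €21.06
Bluetooth speaker €160.92: consumer electronics → 6.5% + 1% city = 7.5% → €12.07
Pet grooming €52.07: personal services → 0% + 0% city = 0% → €0.00
Storage bin €31.21: all other goods → 5% + 3% city = 8% → €2.50
Shoe repair €16.73: personal services → 0% + 0% city = 0% → €0.00
Yo-yo €7.56: toys → 5.25% + 1.5% city = 6.75% → €0.51
Dresser €546.78: home furniture → 6.5% + 0% city = 6.5% → €35.54
Building blocks set €74.46: toys → 5.25% + 1.5% city = 6.75% → €5.03
Extension cord €14.74: all other goods → 5% + 3% city = 8% → €1.18
Total tax = €4.46 + €2.73 + €21.06 + €12.07 + €2.50 + €0.51 + €35.54 + €5.03 + €1.18 = €85.08

€85.08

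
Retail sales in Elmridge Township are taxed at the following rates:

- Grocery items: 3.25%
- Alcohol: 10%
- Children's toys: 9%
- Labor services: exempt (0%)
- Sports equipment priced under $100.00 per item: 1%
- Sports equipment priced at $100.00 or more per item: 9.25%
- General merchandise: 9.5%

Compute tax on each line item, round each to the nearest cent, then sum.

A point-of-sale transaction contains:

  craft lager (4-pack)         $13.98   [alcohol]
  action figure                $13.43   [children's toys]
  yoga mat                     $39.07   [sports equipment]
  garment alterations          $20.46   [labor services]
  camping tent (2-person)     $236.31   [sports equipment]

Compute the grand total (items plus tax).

$348.11

Craft lager (4-pack) $13.98: alcohol → 10% → $1.40
Action figure $13.43: children's toys → 9% → $1.21
Yoga mat $39.07: sports equipment, under $100.00 → 1% → $0.39
Garment alterations $20.46: labor services → 0% → $0.00
Camping tent (2-person) $236.31: sports equipment, $100.00 or more → 9.25% → $21.86
Subtotal = $323.25; tax = $24.86; total due = $348.11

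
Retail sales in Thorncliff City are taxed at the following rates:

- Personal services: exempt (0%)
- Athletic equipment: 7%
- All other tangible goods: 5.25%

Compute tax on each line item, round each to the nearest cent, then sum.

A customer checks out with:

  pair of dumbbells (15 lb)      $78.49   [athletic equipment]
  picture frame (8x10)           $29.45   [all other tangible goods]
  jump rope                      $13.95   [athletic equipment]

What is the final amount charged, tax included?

Pair of dumbbells (15 lb) $78.49: athletic equipment → 7% → $5.49
Picture frame (8x10) $29.45: all other tangible goods → 5.25% → $1.55
Jump rope $13.95: athletic equipment → 7% → $0.98
Subtotal = $121.89; tax = $8.02; total due = $129.91

$129.91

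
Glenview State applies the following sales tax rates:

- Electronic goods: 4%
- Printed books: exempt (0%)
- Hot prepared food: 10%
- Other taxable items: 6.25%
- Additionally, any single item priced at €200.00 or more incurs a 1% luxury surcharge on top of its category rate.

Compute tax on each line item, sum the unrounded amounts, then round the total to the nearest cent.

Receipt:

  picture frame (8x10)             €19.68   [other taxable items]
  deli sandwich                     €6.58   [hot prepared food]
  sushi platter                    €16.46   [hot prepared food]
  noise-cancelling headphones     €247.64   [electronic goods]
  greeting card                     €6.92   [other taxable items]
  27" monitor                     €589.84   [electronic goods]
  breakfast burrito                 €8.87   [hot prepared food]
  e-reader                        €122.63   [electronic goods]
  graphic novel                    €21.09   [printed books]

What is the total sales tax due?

€51.63

Picture frame (8x10) €19.68: other taxable items → 6.25% → €1.23
Deli sandwich €6.58: hot prepared food → 10% → €0.658
Sushi platter €16.46: hot prepared food → 10% → €1.646
Noise-cancelling headphones €247.64: electronic goods → 4% + 1% surcharge = 5% → €12.382
Greeting card €6.92: other taxable items → 6.25% → €0.4325
27" monitor €589.84: electronic goods → 4% + 1% surcharge = 5% → €29.492
Breakfast burrito €8.87: hot prepared food → 10% → €0.887
E-reader €122.63: electronic goods → 4% → €4.9052
Graphic novel €21.09: printed books → 0% → €0.00
Unrounded tax sum = €51.6327 → €51.63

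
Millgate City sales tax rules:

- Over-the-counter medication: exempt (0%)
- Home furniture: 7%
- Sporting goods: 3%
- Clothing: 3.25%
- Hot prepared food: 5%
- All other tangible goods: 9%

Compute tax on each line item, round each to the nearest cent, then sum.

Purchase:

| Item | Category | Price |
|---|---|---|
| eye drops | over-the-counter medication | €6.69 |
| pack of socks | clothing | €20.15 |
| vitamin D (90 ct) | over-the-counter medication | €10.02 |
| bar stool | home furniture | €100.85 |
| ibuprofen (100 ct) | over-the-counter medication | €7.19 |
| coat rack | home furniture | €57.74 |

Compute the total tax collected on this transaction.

Eye drops €6.69: over-the-counter medication → 0% → €0.00
Pack of socks €20.15: clothing → 3.25% → €0.65
Vitamin D (90 ct) €10.02: over-the-counter medication → 0% → €0.00
Bar stool €100.85: home furniture → 7% → €7.06
Ibuprofen (100 ct) €7.19: over-the-counter medication → 0% → €0.00
Coat rack €57.74: home furniture → 7% → €4.04
Total tax = €0.65 + €7.06 + €4.04 = €11.75

€11.75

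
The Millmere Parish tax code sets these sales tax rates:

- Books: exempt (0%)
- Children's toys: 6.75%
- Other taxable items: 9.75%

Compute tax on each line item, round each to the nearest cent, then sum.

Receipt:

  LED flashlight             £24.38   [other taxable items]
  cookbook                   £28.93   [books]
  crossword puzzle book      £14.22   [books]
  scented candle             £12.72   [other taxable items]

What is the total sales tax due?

£3.62

LED flashlight £24.38: other taxable items → 9.75% → £2.38
Cookbook £28.93: books → 0% → £0.00
Crossword puzzle book £14.22: books → 0% → £0.00
Scented candle £12.72: other taxable items → 9.75% → £1.24
Total tax = £2.38 + £1.24 = £3.62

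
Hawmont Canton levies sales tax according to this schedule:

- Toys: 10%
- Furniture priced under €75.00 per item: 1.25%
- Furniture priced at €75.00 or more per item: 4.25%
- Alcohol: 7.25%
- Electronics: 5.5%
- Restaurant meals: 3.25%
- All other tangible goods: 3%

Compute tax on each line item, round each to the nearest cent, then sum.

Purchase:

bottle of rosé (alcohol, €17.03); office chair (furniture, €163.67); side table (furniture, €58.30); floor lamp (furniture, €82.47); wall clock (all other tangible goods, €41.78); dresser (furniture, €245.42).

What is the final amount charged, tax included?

Bottle of rosé €17.03: alcohol → 7.25% → €1.23
Office chair €163.67: furniture, €75.00 or more → 4.25% → €6.96
Side table €58.30: furniture, under €75.00 → 1.25% → €0.73
Floor lamp €82.47: furniture, €75.00 or more → 4.25% → €3.50
Wall clock €41.78: all other tangible goods → 3% → €1.25
Dresser €245.42: furniture, €75.00 or more → 4.25% → €10.43
Subtotal = €608.67; tax = €24.10; total due = €632.77

€632.77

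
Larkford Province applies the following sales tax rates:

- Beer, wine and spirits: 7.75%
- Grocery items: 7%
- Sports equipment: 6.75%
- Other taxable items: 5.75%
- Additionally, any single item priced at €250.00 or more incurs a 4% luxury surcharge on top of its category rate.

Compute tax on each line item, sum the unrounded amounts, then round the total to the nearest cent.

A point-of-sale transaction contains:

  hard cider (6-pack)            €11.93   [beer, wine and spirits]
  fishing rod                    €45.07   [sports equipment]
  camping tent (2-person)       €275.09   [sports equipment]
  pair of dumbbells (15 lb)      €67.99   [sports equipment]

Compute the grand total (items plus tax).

Hard cider (6-pack) €11.93: beer, wine and spirits → 7.75% → €0.924575
Fishing rod €45.07: sports equipment → 6.75% → €3.042225
Camping tent (2-person) €275.09: sports equipment → 6.75% + 4% surcharge = 10.75% → €29.572175
Pair of dumbbells (15 lb) €67.99: sports equipment → 6.75% → €4.589325
Subtotal = €400.08; unrounded tax = €38.1283 → €38.13; total due = €438.21

€438.21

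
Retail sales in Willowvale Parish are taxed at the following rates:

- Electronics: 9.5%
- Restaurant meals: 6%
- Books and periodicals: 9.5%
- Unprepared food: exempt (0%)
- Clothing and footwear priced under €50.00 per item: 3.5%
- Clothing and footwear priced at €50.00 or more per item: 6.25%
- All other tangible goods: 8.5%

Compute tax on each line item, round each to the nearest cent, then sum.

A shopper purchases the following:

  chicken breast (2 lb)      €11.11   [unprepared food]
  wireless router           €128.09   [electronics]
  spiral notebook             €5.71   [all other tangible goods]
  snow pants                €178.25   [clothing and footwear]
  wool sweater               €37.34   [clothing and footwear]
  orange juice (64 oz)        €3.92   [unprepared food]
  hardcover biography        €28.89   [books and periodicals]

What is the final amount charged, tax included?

Chicken breast (2 lb) €11.11: unprepared food → 0% → €0.00
Wireless router €128.09: electronics → 9.5% → €12.17
Spiral notebook €5.71: all other tangible goods → 8.5% → €0.49
Snow pants €178.25: clothing and footwear, €50.00 or more → 6.25% → €11.14
Wool sweater €37.34: clothing and footwear, under €50.00 → 3.5% → €1.31
Orange juice (64 oz) €3.92: unprepared food → 0% → €0.00
Hardcover biography €28.89: books and periodicals → 9.5% → €2.74
Subtotal = €393.31; tax = €27.85; total due = €421.16

€421.16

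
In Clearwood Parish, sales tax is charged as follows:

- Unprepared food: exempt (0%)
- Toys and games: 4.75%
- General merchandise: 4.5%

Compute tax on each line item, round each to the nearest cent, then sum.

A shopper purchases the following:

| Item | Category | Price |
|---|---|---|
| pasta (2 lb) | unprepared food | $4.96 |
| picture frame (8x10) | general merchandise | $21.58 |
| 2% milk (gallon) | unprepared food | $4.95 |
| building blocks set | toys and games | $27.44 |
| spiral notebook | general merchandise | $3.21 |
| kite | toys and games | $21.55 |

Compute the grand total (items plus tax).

$87.12

Pasta (2 lb) $4.96: unprepared food → 0% → $0.00
Picture frame (8x10) $21.58: general merchandise → 4.5% → $0.97
2% milk (gallon) $4.95: unprepared food → 0% → $0.00
Building blocks set $27.44: toys and games → 4.75% → $1.30
Spiral notebook $3.21: general merchandise → 4.5% → $0.14
Kite $21.55: toys and games → 4.75% → $1.02
Subtotal = $83.69; tax = $3.43; total due = $87.12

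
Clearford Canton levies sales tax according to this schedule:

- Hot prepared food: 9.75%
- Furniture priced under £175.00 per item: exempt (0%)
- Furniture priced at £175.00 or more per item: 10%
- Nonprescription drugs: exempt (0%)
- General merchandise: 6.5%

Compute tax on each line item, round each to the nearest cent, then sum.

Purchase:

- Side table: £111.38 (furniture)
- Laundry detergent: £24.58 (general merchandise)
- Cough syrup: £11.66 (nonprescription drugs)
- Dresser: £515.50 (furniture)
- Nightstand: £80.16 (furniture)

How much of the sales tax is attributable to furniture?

Side table £111.38: furniture, under £175.00 → 0% → £0.00
Dresser £515.50: furniture, £175.00 or more → 10% → £51.55
Nightstand £80.16: furniture, under £175.00 → 0% → £0.00
Tax on furniture = £0.00 + £51.55 + £0.00 = £51.55

£51.55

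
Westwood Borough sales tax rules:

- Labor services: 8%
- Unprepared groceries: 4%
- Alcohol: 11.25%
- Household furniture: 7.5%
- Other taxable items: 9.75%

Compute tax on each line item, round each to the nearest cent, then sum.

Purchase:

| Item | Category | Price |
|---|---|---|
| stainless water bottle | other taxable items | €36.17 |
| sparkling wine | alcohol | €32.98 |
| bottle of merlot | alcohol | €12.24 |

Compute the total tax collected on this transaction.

€8.62

Stainless water bottle €36.17: other taxable items → 9.75% → €3.53
Sparkling wine €32.98: alcohol → 11.25% → €3.71
Bottle of merlot €12.24: alcohol → 11.25% → €1.38
Total tax = €3.53 + €3.71 + €1.38 = €8.62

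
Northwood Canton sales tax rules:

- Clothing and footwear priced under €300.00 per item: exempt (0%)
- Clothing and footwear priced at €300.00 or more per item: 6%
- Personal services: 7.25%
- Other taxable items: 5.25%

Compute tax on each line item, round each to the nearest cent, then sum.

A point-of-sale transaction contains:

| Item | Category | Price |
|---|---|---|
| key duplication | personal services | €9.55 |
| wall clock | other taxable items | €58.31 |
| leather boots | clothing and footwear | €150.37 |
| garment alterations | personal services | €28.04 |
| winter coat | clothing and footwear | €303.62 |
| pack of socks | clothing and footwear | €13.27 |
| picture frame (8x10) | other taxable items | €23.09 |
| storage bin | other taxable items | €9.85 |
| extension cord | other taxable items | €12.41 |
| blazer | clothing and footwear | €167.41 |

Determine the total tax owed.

Key duplication €9.55: personal services → 7.25% → €0.69
Wall clock €58.31: other taxable items → 5.25% → €3.06
Leather boots €150.37: clothing and footwear, under €300.00 → 0% → €0.00
Garment alterations €28.04: personal services → 7.25% → €2.03
Winter coat €303.62: clothing and footwear, €300.00 or more → 6% → €18.22
Pack of socks €13.27: clothing and footwear, under €300.00 → 0% → €0.00
Picture frame (8x10) €23.09: other taxable items → 5.25% → €1.21
Storage bin €9.85: other taxable items → 5.25% → €0.52
Extension cord €12.41: other taxable items → 5.25% → €0.65
Blazer €167.41: clothing and footwear, under €300.00 → 0% → €0.00
Total tax = €0.69 + €3.06 + €2.03 + €18.22 + €1.21 + €0.52 + €0.65 = €26.38

€26.38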